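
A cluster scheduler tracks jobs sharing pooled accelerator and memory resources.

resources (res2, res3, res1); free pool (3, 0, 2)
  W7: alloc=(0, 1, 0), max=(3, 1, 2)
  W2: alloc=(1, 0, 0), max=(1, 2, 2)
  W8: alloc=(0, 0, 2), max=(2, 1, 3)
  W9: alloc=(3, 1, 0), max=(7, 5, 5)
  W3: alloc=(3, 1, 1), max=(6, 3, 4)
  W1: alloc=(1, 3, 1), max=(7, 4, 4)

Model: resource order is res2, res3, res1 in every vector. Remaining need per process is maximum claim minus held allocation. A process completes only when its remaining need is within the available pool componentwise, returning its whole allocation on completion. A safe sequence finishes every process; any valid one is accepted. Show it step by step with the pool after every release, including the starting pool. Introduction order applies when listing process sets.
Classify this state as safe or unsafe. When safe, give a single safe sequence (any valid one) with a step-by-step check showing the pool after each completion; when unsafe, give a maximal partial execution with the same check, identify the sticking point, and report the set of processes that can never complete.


UNSAFE — no complete ordering exists.
Key observation: after W7, W8 the pool peaks at (3, 1, 4), and each blocked process is short somewhere: W2 on res3; W9 on res2, res3, res1; W3 on res3; W1 on res2.
The run W7, W8 cannot be extended any further. Step-by-step check:
  pool = (3, 0, 2)
  run W7 (needs (3, 0, 2), free (3, 0, 2)); after release of (0, 1, 0) the pool is (3, 1, 2)
  run W8 (needs (2, 1, 1), free (3, 1, 2)); after release of (0, 0, 2) the pool is (3, 1, 4)
  W2 still needs (0, 2, 2) but only (3, 1, 4) is free — short on res3
  W9 still needs (4, 4, 5) but only (3, 1, 4) is free — short on res2, res3 and res1
  W3 still needs (3, 2, 3) but only (3, 1, 4) is free — short on res3
  W1 still needs (6, 1, 3) but only (3, 1, 4) is free — short on res2
Never able to finish: W2, W9, W3 and W1.


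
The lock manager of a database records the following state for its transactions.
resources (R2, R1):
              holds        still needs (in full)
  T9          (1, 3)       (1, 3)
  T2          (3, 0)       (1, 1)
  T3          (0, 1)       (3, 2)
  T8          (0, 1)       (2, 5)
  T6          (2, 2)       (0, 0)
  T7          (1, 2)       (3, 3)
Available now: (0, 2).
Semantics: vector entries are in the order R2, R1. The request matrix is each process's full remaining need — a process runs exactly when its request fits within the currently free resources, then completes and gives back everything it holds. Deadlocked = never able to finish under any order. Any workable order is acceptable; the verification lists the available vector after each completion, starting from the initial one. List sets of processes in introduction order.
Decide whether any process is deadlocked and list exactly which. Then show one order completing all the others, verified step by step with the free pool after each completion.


No process is deadlocked.
Key observation: starting with T6, each completion frees enough for the next — no one is permanently blocked.
A valid finishing order for the others: T6, T2, T3, T8, T9, T7. Step-by-step check:
  pool = (0, 2)
  T6 needs (0, 0) <= (0, 2) -> finishes; pool += (2, 2) = (2, 4)
  T2 needs (1, 1) <= (2, 4) -> finishes; pool += (3, 0) = (5, 4)
  T3 needs (3, 2) <= (5, 4) -> finishes; pool += (0, 1) = (5, 5)
  T8 needs (2, 5) <= (5, 5) -> finishes; pool += (0, 1) = (5, 6)
  T9 needs (1, 3) <= (5, 6) -> finishes; pool += (1, 3) = (6, 9)
  T7 needs (3, 3) <= (6, 9) -> finishes; pool += (1, 2) = (7, 11)


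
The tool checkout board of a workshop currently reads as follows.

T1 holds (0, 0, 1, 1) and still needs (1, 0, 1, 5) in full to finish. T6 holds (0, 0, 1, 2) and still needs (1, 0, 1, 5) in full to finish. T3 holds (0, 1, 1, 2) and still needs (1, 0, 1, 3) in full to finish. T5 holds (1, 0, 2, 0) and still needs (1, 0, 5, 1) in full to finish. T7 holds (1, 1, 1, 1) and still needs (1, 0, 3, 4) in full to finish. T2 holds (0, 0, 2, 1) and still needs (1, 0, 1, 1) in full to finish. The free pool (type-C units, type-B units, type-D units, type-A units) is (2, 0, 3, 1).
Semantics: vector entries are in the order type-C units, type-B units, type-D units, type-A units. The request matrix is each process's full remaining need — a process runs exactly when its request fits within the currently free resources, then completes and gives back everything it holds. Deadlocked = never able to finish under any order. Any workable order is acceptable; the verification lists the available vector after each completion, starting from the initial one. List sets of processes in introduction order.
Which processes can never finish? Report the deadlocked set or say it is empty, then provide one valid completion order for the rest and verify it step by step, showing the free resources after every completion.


Deadlocked: T1, T6, T3 and T7.
Key observation: once T2, T5 finish, the pool peaks at (3, 0, 7, 2) — and every remaining process still needs more type-A units than that.
One completion order for the rest: T2, T5. Check, step by step:
  pool = (2, 0, 3, 1)
  T2 needs (1, 0, 1, 1) <= (2, 0, 3, 1) -> finishes; pool += (0, 0, 2, 1) = (2, 0, 5, 2)
  T5 needs (1, 0, 5, 1) <= (2, 0, 5, 2) -> finishes; pool += (1, 0, 2, 0) = (3, 0, 7, 2)
The stuck group stays short no matter what:
  blocked: T1 wants (1, 0, 1, 5), pool (3, 0, 7, 2) — not enough type-A units
  blocked: T6 wants (1, 0, 1, 5), pool (3, 0, 7, 2) — not enough type-A units
  blocked: T3 wants (1, 0, 1, 3), pool (3, 0, 7, 2) — not enough type-A units
  blocked: T7 wants (1, 0, 3, 4), pool (3, 0, 7, 2) — not enough type-A units


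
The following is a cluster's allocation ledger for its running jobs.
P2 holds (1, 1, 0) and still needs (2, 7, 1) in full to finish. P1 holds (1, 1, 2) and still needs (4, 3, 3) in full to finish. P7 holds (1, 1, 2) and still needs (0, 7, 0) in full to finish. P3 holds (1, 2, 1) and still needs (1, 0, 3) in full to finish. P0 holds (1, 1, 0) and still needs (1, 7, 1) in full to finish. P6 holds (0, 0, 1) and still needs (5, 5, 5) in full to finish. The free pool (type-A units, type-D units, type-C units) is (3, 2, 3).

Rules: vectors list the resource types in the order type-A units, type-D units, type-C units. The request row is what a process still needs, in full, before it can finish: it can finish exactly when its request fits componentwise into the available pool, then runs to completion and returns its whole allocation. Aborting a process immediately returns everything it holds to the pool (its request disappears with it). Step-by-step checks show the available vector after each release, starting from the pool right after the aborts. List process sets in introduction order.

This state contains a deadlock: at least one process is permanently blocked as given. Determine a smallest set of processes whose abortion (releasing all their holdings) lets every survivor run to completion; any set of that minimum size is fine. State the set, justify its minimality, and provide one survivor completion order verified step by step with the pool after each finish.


The answer: abort P2 and P7.
Key observation: before aborting P2 and P7, P0 was permanently blocked — no order could ever run it; afterwards it completes at step 4.
Why nothing smaller works — every single abort fails: P2 alone leaves P7 blocked (short on type-D units); P1 alone leaves P2 blocked (short on type-D units); P7 alone leaves P2 blocked (short on type-D units); P3 alone leaves P2 blocked (short on type-D units); P0 alone leaves P2 blocked (short on type-D units); P6 alone leaves P2 blocked (short on type-D units).
The survivors complete as P3, P1, P6, P0. Walking it through (starting from the post-abort pool):
  pool = (5, 4, 5)
  P3: need (1, 0, 3) fits (5, 4, 5); releases (1, 2, 1), pool now (6, 6, 6)
  P1: need (4, 3, 3) fits (6, 6, 6); releases (1, 1, 2), pool now (7, 7, 8)
  P6: need (5, 5, 5) fits (7, 7, 8); releases (0, 0, 1), pool now (7, 7, 9)
  P0: need (1, 7, 1) fits (7, 7, 9); releases (1, 1, 0), pool now (8, 8, 9)


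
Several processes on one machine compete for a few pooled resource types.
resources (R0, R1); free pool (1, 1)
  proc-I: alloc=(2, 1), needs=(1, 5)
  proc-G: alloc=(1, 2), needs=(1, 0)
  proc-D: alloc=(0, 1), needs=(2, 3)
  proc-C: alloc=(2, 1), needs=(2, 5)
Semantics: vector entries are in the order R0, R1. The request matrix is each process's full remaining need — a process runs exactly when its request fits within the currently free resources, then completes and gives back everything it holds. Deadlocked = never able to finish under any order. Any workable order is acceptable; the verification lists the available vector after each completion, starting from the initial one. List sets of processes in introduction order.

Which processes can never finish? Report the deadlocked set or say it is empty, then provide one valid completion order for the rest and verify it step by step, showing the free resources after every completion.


Deadlocked set: proc-I and proc-C.
Key observation: the wall is R1: completing proc-G, proc-D brings the pool only to (2, 4), and all the rest need more.
The rest can finish in the order proc-G, proc-D. Verifying each step:
  pool = (1, 1)
  run proc-G (needs (1, 0), free (1, 1)); after release of (1, 2) the pool is (2, 3)
  run proc-D (needs (2, 3), free (2, 3)); after release of (0, 1) the pool is (2, 4)
The stuck group stays short no matter what:
  blocked: proc-I wants (1, 5), pool (2, 4) — not enough R1
  blocked: proc-C wants (2, 5), pool (2, 4) — not enough R1


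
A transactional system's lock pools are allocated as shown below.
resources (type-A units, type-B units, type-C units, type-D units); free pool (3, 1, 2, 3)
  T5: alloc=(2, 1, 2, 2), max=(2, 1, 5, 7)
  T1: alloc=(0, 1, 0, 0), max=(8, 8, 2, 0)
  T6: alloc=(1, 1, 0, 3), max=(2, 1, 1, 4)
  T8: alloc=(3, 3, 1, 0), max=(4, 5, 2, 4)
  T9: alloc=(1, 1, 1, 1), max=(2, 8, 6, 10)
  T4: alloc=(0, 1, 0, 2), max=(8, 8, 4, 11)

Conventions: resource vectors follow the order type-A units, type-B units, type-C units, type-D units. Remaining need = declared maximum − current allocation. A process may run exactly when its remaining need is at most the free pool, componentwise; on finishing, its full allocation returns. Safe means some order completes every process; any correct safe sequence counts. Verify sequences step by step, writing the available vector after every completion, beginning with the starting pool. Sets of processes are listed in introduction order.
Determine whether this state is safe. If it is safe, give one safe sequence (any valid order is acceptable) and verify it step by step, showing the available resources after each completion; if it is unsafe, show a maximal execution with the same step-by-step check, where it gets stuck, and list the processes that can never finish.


UNSAFE — no complete ordering exists.
Key observation: the wall is type-B units: completing T6, T8, T5 brings the pool only to (9, 6, 5, 8), and all the rest need more.
A maximal execution: T6, T8, T5 — then nothing else fits. Step-by-step check:
  pool = (3, 1, 2, 3)
  T6 needs (1, 0, 1, 1) <= (3, 1, 2, 3) -> finishes; pool += (1, 1, 0, 3) = (4, 2, 2, 6)
  T8 needs (1, 2, 1, 4) <= (4, 2, 2, 6) -> finishes; pool += (3, 3, 1, 0) = (7, 5, 3, 6)
  T5 needs (0, 0, 3, 5) <= (7, 5, 3, 6) -> finishes; pool += (2, 1, 2, 2) = (9, 6, 5, 8)
  T1 still needs (8, 7, 2, 0) but only (9, 6, 5, 8) is free — short on type-B units
  T9 still needs (1, 7, 5, 9) but only (9, 6, 5, 8) is free — short on type-B units and type-D units
  T4 still needs (8, 7, 4, 9) but only (9, 6, 5, 8) is free — short on type-B units and type-D units
Processes that can never finish: T1, T9 and T4.


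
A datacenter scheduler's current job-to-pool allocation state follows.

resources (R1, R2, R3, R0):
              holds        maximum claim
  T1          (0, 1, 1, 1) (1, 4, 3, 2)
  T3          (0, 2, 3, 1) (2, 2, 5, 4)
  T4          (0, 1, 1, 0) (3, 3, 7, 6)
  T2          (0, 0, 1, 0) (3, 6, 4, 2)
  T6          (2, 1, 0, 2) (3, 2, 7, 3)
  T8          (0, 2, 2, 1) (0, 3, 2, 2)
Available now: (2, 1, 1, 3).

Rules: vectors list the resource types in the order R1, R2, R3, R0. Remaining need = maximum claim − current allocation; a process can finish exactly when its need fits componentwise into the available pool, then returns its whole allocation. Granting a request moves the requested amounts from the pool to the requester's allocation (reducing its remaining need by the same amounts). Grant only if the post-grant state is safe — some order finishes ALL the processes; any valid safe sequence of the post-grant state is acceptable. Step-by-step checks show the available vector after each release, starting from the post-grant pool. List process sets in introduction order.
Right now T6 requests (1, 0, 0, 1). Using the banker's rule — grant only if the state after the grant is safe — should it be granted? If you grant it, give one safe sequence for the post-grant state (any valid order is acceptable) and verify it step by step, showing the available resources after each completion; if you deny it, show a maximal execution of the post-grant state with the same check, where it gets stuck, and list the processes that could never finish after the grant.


DENY. Granting would leave the state unsafe.
Key observation: after T8, T1 the pool peaks at (1, 4, 4, 4), and each blocked process is short somewhere: T3 on R1; T4 on R1, R3, R0; T2 on R1, R2; T6 on R3.
On the post-grant state, T8, T1 is a maximal run — nothing extends it. Step-by-step check:
  pool = (1, 1, 1, 2)
  T8 needs (0, 1, 0, 1) <= (1, 1, 1, 2) -> finishes; pool += (0, 2, 2, 1) = (1, 3, 3, 3)
  T1 needs (1, 3, 2, 1) <= (1, 3, 3, 3) -> finishes; pool += (0, 1, 1, 1) = (1, 4, 4, 4)
  T3 still needs (2, 0, 2, 3) but only (1, 4, 4, 4) is free — short on R1
  T4 still needs (3, 2, 6, 6) but only (1, 4, 4, 4) is free — short on R1, R3 and R0
  T2 still needs (3, 6, 3, 2) but only (1, 4, 4, 4) is free — short on R1 and R2
  T6 still needs (0, 1, 7, 0) but only (1, 4, 4, 4) is free — short on R3
Processes that could never finish after the grant: T3, T4, T2 and T6.


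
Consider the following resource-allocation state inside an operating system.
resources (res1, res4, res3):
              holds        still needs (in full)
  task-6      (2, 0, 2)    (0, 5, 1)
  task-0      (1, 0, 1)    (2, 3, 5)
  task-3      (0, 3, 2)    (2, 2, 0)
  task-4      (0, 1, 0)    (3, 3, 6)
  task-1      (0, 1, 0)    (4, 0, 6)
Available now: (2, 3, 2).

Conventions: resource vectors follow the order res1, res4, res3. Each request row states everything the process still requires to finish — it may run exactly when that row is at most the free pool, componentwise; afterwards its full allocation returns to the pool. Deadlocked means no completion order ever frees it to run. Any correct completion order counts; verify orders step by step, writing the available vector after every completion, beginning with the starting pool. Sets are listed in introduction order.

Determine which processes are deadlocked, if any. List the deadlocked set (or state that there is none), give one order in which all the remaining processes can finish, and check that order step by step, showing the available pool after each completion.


No process is deadlocked.
Key observation: starting with task-3, each completion frees enough for the next — no one is permanently blocked.
One completion order for the rest: task-3, task-6, task-4, task-1, task-0. Walking it through:
  pool = (2, 3, 2)
  task-3 needs (2, 2, 0) <= (2, 3, 2) -> finishes; pool += (0, 3, 2) = (2, 6, 4)
  task-6 needs (0, 5, 1) <= (2, 6, 4) -> finishes; pool += (2, 0, 2) = (4, 6, 6)
  task-4 needs (3, 3, 6) <= (4, 6, 6) -> finishes; pool += (0, 1, 0) = (4, 7, 6)
  task-1 needs (4, 0, 6) <= (4, 7, 6) -> finishes; pool += (0, 1, 0) = (4, 8, 6)
  task-0 needs (2, 3, 5) <= (4, 8, 6) -> finishes; pool += (1, 0, 1) = (5, 8, 7)


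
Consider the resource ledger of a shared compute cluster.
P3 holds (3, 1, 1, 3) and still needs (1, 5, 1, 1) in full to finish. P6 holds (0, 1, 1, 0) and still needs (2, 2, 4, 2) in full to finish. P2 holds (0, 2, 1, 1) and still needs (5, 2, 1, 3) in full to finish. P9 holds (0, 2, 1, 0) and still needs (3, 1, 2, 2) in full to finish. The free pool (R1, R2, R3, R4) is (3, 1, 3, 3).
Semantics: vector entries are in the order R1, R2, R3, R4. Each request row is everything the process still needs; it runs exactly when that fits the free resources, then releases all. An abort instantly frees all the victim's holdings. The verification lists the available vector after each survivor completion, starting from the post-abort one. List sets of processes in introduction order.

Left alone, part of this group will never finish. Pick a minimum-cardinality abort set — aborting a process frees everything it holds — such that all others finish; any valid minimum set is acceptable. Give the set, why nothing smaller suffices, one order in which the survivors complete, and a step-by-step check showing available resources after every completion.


Abort P3.
Key observation: no ordering could ever have run P2 before the abort of P3; with (3, 1, 1, 3) back in the pool it fits at step 2.
No smaller set exists: with zero aborts the deadlock remains.
One survivor order: P6, P2, P9. Verifying each step (post-abort pool first):
  pool = (6, 2, 4, 6)
  P6: need (2, 2, 4, 2) fits (6, 2, 4, 6); releases (0, 1, 1, 0), pool now (6, 3, 5, 6)
  P2: need (5, 2, 1, 3) fits (6, 3, 5, 6); releases (0, 2, 1, 1), pool now (6, 5, 6, 7)
  P9: need (3, 1, 2, 2) fits (6, 5, 6, 7); releases (0, 2, 1, 0), pool now (6, 7, 7, 7)


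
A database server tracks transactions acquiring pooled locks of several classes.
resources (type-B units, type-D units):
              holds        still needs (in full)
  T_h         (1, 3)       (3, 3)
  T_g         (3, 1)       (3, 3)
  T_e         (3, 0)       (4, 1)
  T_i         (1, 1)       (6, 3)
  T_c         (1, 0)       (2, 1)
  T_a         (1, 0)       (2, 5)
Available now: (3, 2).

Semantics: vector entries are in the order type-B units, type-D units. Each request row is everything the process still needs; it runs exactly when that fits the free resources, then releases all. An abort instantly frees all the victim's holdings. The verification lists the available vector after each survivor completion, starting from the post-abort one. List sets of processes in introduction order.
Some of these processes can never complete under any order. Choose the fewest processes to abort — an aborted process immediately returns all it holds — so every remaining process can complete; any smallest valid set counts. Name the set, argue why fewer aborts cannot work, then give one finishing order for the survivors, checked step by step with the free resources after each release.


The answer: abort T_h.
Key observation: the deadlocked T_a becomes finishable only because T_h released (1, 3); it completes at step 2 below.
No smaller set exists: with zero aborts the deadlock remains.
Survivors finish in the order: T_c, T_a, T_e, T_i, T_g. Walking it through (pool after the aborts first):
  pool = (4, 5)
  T_c: need (2, 1) fits (4, 5); releases (1, 0), pool now (5, 5)
  T_a: need (2, 5) fits (5, 5); releases (1, 0), pool now (6, 5)
  T_e: need (4, 1) fits (6, 5); releases (3, 0), pool now (9, 5)
  T_i: need (6, 3) fits (9, 5); releases (1, 1), pool now (10, 6)
  T_g: need (3, 3) fits (10, 6); releases (3, 1), pool now (13, 7)


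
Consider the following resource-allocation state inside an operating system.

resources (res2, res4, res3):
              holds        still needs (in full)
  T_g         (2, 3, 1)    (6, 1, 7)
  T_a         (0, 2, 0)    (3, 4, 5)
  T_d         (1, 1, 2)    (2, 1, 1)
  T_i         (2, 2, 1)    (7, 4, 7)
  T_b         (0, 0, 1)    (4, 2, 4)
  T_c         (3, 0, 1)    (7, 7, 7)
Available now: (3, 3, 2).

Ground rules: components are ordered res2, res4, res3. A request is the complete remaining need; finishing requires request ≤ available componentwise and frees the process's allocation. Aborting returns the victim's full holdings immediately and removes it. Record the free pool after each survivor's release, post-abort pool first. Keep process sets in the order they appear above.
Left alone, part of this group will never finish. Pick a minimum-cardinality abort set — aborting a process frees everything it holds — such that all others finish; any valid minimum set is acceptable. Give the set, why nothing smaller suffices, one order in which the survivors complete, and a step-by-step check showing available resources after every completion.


The answer: abort T_g and T_i.
Key observation: the returned (4, 5, 2) from T_g and T_i is what brings T_c — unrunnable before, under any order — into play at step 3.
Why nothing smaller works — every single abort fails: T_g alone leaves T_i blocked (short on res2 and res3); T_a alone leaves T_g blocked (short on res2 and res3); T_d alone leaves T_g blocked (short on res2 and res3); T_i alone leaves T_g blocked (short on res3); T_b alone leaves T_g blocked (short on res2 and res3); T_c alone leaves T_g blocked (short on res3).
One survivor order: T_b, T_d, T_c, T_a. Step-by-step check (post-abort pool first):
  pool = (7, 8, 4)
  T_b needs (4, 2, 4) <= (7, 8, 4) -> finishes; pool += (0, 0, 1) = (7, 8, 5)
  T_d needs (2, 1, 1) <= (7, 8, 5) -> finishes; pool += (1, 1, 2) = (8, 9, 7)
  T_c needs (7, 7, 7) <= (8, 9, 7) -> finishes; pool += (3, 0, 1) = (11, 9, 8)
  T_a needs (3, 4, 5) <= (11, 9, 8) -> finishes; pool += (0, 2, 0) = (11, 11, 8)


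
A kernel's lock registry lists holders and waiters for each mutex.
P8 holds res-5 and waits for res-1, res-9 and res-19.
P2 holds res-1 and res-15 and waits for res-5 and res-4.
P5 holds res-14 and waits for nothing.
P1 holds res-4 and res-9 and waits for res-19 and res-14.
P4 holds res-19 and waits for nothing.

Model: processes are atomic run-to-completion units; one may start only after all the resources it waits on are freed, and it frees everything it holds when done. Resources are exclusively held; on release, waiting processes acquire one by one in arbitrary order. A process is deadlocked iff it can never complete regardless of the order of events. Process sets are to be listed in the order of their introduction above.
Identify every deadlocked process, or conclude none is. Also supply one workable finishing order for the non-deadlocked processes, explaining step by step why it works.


Deadlocked set: P8 and P2.
Key observation: along P8 -> P2 -> P8, each member waits on what the next one holds — a deadlock; no other process is dragged down with it.
One completion order for the rest: P4, P5, P1.
Step-by-step check:
  P4 waits on nothing -> runs at once and releases res-19
  P5 waits on nothing -> runs at once and releases res-14
  P1: everything it awaited (res-19 and res-14) is free; runs, freeing res-4 and res-9


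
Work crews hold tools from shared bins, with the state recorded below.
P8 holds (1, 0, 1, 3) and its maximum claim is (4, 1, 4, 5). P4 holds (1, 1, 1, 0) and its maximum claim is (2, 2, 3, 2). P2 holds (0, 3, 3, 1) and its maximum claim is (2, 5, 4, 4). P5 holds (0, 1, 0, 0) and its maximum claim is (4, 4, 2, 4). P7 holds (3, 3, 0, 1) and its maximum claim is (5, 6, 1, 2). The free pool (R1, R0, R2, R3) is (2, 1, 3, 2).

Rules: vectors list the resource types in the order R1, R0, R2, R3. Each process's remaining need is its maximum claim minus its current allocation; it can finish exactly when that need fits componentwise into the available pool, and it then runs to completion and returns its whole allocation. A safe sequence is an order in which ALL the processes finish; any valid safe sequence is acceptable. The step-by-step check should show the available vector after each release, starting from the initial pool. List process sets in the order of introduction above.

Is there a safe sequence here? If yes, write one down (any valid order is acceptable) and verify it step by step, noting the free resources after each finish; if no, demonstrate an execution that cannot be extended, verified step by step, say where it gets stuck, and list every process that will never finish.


SAFE. One safe sequence: P4, P8, P2, P5, P7.
Key observation: the first exact fit in this order is P4 — it needs (1, 1, 2, 2) with (2, 1, 3, 2) free, meeting a requested resource to the last unit.
Check, step by step:
  pool = (2, 1, 3, 2)
  P4 needs (1, 1, 2, 2) <= (2, 1, 3, 2) -> finishes; pool += (1, 1, 1, 0) = (3, 2, 4, 2)
  P8 needs (3, 1, 3, 2) <= (3, 2, 4, 2) -> finishes; pool += (1, 0, 1, 3) = (4, 2, 5, 5)
  P2 needs (2, 2, 1, 3) <= (4, 2, 5, 5) -> finishes; pool += (0, 3, 3, 1) = (4, 5, 8, 6)
  P5 needs (4, 3, 2, 4) <= (4, 5, 8, 6) -> finishes; pool += (0, 1, 0, 0) = (4, 6, 8, 6)
  P7 needs (2, 3, 1, 1) <= (4, 6, 8, 6) -> finishes; pool += (3, 3, 0, 1) = (7, 9, 8, 7)


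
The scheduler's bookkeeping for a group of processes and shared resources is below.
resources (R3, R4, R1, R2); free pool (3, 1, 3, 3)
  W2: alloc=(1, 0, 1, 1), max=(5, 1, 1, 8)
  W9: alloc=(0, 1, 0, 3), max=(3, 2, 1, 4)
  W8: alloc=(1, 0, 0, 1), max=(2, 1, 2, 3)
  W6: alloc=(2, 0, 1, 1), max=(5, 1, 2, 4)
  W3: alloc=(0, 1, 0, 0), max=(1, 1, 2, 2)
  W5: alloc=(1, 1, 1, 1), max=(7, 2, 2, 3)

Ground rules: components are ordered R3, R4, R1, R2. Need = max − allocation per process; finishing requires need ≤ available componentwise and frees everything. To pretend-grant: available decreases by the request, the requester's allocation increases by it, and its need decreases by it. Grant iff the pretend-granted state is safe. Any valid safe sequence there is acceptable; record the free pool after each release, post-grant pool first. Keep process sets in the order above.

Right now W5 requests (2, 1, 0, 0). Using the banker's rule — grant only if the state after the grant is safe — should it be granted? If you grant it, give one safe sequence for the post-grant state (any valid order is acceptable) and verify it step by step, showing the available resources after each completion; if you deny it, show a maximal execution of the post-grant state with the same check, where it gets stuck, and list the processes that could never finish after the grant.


DENY — the pretend-granted state is unsafe.
Key observation: the wall is R3: completing W3, W8 brings the pool only to (2, 1, 3, 4), and all the rest need more.
Pretend the grant happened; the run W3, W8 goes as far as possible. Step-by-step check:
  pool = (1, 0, 3, 3)
  W3: need (1, 0, 2, 2) fits (1, 0, 3, 3); releases (0, 1, 0, 0), pool now (1, 1, 3, 3)
  W8: need (1, 1, 2, 2) fits (1, 1, 3, 3); releases (1, 0, 0, 1), pool now (2, 1, 3, 4)
  blocked: W2 wants (4, 1, 0, 7), pool (2, 1, 3, 4) — not enough R3 and R2
  blocked: W9 wants (3, 1, 1, 1), pool (2, 1, 3, 4) — not enough R3
  blocked: W6 wants (3, 1, 1, 3), pool (2, 1, 3, 4) — not enough R3
  blocked: W5 wants (4, 0, 1, 2), pool (2, 1, 3, 4) — not enough R3
Had the request been granted, W2, W9, W6 and W5 could never finish.


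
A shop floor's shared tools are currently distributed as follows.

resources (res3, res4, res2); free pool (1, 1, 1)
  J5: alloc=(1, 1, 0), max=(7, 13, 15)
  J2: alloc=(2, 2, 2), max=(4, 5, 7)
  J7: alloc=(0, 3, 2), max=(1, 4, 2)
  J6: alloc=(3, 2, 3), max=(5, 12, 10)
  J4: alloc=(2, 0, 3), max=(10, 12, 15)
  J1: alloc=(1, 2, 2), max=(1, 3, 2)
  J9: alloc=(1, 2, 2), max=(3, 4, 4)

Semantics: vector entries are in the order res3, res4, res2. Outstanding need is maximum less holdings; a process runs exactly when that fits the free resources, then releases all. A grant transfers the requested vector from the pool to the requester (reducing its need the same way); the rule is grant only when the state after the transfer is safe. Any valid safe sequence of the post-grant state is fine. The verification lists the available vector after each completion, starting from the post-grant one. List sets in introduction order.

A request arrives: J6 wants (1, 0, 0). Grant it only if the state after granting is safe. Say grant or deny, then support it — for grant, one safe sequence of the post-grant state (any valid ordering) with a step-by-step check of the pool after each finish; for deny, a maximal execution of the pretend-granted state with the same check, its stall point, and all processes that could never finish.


DENY: after the grant no complete ordering would exist.
Key observation: after J1, J7 the pool peaks at (1, 6, 5), and each blocked process is short somewhere: J5 on res3, res4, res2; J2 on res3; J6 on res4, res2; J4 on res3, res4, res2; J9 on res3.
Pretend the grant happened; the run J1, J7 goes as far as possible. Check, step by step:
  pool = (0, 1, 1)
  run J1 (needs (0, 1, 0), free (0, 1, 1)); after release of (1, 2, 2) the pool is (1, 3, 3)
  run J7 (needs (1, 1, 0), free (1, 3, 3)); after release of (0, 3, 2) the pool is (1, 6, 5)
  blocked: J5 wants (6, 12, 15), pool (1, 6, 5) — not enough res3, res4 and res2
  blocked: J2 wants (2, 3, 5), pool (1, 6, 5) — not enough res3
  blocked: J6 wants (1, 10, 7), pool (1, 6, 5) — not enough res4 and res2
  blocked: J4 wants (8, 12, 12), pool (1, 6, 5) — not enough res3, res4 and res2
  blocked: J9 wants (2, 2, 2), pool (1, 6, 5) — not enough res3
Post-grant, the permanently blocked set is J5, J2, J6, J4 and J9.


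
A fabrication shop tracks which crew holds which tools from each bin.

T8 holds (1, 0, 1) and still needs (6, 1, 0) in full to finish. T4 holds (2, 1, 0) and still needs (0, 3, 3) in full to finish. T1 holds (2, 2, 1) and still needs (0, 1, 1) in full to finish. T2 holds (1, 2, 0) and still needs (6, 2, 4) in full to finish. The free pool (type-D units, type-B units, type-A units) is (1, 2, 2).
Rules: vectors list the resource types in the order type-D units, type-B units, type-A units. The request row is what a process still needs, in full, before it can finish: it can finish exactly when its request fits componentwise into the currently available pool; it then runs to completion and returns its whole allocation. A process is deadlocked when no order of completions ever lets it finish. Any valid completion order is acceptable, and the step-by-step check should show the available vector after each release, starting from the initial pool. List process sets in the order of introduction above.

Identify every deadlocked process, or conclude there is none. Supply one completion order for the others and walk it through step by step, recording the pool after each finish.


The deadlocked set is T8 and T2.
Key observation: type-D units is the bottleneck — with T1, T4 done the pool holds (5, 5, 3), short of every remaining need.
One completion order for the rest: T1, T4. Walking it through:
  pool = (1, 2, 2)
  T1: need (0, 1, 1) fits (1, 2, 2); releases (2, 2, 1), pool now (3, 4, 3)
  T4: need (0, 3, 3) fits (3, 4, 3); releases (2, 1, 0), pool now (5, 5, 3)
The stuck group stays short no matter what:
  blocked: T8 wants (6, 1, 0), pool (5, 5, 3) — not enough type-D units
  blocked: T2 wants (6, 2, 4), pool (5, 5, 3) — not enough type-D units and type-A units


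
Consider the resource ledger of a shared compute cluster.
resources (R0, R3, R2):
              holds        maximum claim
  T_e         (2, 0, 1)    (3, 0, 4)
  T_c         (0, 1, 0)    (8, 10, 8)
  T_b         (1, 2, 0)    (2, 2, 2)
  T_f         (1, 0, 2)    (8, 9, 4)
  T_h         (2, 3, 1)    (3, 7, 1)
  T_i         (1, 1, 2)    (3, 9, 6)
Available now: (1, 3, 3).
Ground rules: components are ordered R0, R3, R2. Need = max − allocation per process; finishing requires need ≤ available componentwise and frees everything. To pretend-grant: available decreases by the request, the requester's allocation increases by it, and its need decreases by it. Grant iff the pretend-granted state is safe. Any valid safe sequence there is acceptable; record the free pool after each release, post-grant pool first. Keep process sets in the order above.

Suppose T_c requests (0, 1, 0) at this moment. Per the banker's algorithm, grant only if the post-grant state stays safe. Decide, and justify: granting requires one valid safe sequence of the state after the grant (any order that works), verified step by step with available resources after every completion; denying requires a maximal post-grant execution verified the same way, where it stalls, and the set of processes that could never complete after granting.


DENY. Granting would leave the state unsafe.
Key observation: the pool after T_b, T_e, T_h is (6, 7, 5); every surviving request exceeds it in R3, so progress ends there.
On the post-grant state, T_b, T_e, T_h is a maximal run — nothing extends it. Walking it through:
  pool = (1, 2, 3)
  run T_b (needs (1, 0, 2), free (1, 2, 3)); after release of (1, 2, 0) the pool is (2, 4, 3)
  run T_e (needs (1, 0, 3), free (2, 4, 3)); after release of (2, 0, 1) the pool is (4, 4, 4)
  run T_h (needs (1, 4, 0), free (4, 4, 4)); after release of (2, 3, 1) the pool is (6, 7, 5)
  blocked: T_c wants (8, 8, 8), pool (6, 7, 5) — not enough R0, R3 and R2
  blocked: T_f wants (7, 9, 2), pool (6, 7, 5) — not enough R0 and R3
  blocked: T_i wants (2, 8, 4), pool (6, 7, 5) — not enough R3
Processes that could never finish after the grant: T_c, T_f and T_i.


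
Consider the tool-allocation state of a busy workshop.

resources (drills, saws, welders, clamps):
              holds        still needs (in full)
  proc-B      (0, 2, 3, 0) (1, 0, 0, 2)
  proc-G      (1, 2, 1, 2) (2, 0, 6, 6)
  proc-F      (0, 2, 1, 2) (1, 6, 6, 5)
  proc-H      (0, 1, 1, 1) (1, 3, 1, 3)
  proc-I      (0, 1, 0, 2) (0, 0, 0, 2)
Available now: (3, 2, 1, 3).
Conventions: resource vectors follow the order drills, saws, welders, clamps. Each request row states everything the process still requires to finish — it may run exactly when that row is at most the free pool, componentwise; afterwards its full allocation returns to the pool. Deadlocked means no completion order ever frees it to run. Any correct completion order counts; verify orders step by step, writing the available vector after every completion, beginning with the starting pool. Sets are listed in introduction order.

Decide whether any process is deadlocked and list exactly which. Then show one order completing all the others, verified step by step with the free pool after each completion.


The deadlocked set is proc-G and proc-F.
Key observation: no order helps: past proc-B, proc-I, proc-H, the free pool tops out at (3, 6, 5, 6), below what each blocked process needs in welders.
A valid finishing order for the others: proc-B, proc-I, proc-H. Step-by-step check:
  pool = (3, 2, 1, 3)
  run proc-B (needs (1, 0, 0, 2), free (3, 2, 1, 3)); after release of (0, 2, 3, 0) the pool is (3, 4, 4, 3)
  run proc-I (needs (0, 0, 0, 2), free (3, 4, 4, 3)); after release of (0, 1, 0, 2) the pool is (3, 5, 4, 5)
  run proc-H (needs (1, 3, 1, 3), free (3, 5, 4, 5)); after release of (0, 1, 1, 1) the pool is (3, 6, 5, 6)
The blocked processes can never fit:
  blocked: proc-G wants (2, 0, 6, 6), pool (3, 6, 5, 6) — not enough welders
  blocked: proc-F wants (1, 6, 6, 5), pool (3, 6, 5, 6) — not enough welders


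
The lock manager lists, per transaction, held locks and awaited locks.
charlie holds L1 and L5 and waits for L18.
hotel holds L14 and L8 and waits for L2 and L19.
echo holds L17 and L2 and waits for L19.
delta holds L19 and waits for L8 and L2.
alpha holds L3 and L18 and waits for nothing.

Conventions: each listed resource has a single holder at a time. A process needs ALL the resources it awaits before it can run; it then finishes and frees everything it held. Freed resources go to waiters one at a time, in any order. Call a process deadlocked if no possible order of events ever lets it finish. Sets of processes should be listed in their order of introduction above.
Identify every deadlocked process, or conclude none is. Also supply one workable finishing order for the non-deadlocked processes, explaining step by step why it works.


Deadlocked set: hotel, echo and delta.
Key observation: the wait chain closes on itself along hotel -> echo -> delta -> hotel; no other process is dragged down with it.
The rest can finish in the order alpha, charlie.
Verifying each step:
  alpha: no waits; runs immediately, freeing L3 and L18
  charlie: everything it awaited (L18) is free; runs, freeing L1 and L5


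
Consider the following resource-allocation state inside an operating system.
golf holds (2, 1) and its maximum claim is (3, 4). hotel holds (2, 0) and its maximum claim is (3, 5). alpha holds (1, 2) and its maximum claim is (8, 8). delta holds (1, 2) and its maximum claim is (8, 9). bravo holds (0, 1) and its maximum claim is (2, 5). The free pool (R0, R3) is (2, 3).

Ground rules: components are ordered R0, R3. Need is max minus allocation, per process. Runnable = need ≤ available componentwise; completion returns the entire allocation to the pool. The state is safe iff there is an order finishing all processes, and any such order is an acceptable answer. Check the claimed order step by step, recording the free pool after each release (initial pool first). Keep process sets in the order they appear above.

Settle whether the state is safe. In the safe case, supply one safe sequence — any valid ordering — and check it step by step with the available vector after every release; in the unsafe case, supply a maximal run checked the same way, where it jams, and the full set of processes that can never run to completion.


UNSAFE.
Key observation: the pool after golf, bravo, hotel is (6, 5); every surviving request exceeds it in R0, so progress ends there.
A maximal execution: golf, bravo, hotel — then nothing else fits. Walking it through:
  pool = (2, 3)
  run golf (needs (1, 3), free (2, 3)); after release of (2, 1) the pool is (4, 4)
  run bravo (needs (2, 4), free (4, 4)); after release of (0, 1) the pool is (4, 5)
  run hotel (needs (1, 5), free (4, 5)); after release of (2, 0) the pool is (6, 5)
  blocked: alpha wants (7, 6), pool (6, 5) — not enough R0 and R3
  blocked: delta wants (7, 7), pool (6, 5) — not enough R0 and R3
Permanently blocked: alpha and delta.


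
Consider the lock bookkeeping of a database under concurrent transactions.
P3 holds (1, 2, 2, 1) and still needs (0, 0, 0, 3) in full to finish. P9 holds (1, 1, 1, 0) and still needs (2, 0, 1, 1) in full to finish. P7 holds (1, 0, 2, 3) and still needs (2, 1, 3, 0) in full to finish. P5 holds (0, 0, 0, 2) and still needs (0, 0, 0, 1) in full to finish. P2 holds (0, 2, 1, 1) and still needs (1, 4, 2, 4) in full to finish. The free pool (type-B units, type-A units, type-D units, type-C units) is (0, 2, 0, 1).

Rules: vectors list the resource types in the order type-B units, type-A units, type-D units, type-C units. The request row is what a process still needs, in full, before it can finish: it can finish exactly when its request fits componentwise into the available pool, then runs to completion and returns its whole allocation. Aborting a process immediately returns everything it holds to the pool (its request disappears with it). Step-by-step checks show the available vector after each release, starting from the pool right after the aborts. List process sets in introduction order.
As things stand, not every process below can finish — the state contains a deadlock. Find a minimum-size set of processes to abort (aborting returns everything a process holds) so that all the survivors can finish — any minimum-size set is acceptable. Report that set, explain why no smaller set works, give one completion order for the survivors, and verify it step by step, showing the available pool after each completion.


The answer: abort P9.
Key observation: P7 had no path to completion before; after the abort of P9 ((1, 1, 1, 0) returned), step 4 is where it fits.
Why nothing smaller works: aborting no one leaves the state deadlocked as given.
The survivors complete as P5, P3, P2, P7. Check, step by step (starting from the post-abort pool):
  pool = (1, 3, 1, 1)
  run P5 (needs (0, 0, 0, 1), free (1, 3, 1, 1)); after release of (0, 0, 0, 2) the pool is (1, 3, 1, 3)
  run P3 (needs (0, 0, 0, 3), free (1, 3, 1, 3)); after release of (1, 2, 2, 1) the pool is (2, 5, 3, 4)
  run P2 (needs (1, 4, 2, 4), free (2, 5, 3, 4)); after release of (0, 2, 1, 1) the pool is (2, 7, 4, 5)
  run P7 (needs (2, 1, 3, 0), free (2, 7, 4, 5)); after release of (1, 0, 2, 3) the pool is (3, 7, 6, 8)
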